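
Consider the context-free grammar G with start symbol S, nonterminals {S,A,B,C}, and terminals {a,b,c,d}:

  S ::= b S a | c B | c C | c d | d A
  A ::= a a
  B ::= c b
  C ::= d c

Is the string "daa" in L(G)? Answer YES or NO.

CNF form of G:
  S -> T1 B | T1 C | T1 T3 | T2 X4 | T3 A
  A -> T0 T0
  B -> T1 T2
  C -> T3 T1
  T0 -> a
  T1 -> c
  T2 -> b
  T3 -> d
  X4 -> S T0

CYK fill:
  T[0,0] 'd' = {T3}  orig:{}
  T[1,1] 'a' = {T0}  orig:{}
  T[2,2] 'a' = {T0}  orig:{}
  T[0,1] 'da' = ∅
  T[1,2] 'aa' = {A}
  T[0,2] 'daa' = {S}

S ∈ T[0,2] ⇒ YES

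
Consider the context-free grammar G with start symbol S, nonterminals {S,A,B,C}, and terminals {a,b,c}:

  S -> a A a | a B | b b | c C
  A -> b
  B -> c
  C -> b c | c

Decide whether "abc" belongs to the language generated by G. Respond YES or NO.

Convert to CNF:
  S -> T0 T0 | T1 C | T2 B | T2 X3
  A -> b
  B -> c
  C -> T0 T1 | c
  T0 -> b
  T1 -> c
  T2 -> a
  X3 -> A T2

CYK table (by increasing span):
  cell(0,0) a: {T2}  orig:{}
  cell(1,1) b: {A,T0}  orig:{A}
  cell(2,2) c: {B,C,T1}  orig:{B,C}
  cell(0,1) ab: ∅
  cell(1,2) bc: {C}
  cell(0,2) abc: ∅

S ∉ T[0,2] ⇒ NO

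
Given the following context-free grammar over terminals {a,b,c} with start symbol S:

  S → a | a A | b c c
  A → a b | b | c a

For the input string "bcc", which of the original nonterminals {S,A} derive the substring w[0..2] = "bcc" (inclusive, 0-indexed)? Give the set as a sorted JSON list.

Convert to CNF:
  S -> T0 A | T1 X3 | a
  A -> T0 T1 | T2 T0 | b
  T0 -> a
  T1 -> b
  T2 -> c
  X3 -> T2 T2

CYK table (by increasing span), restricted to cells inside w[0..2]:
  [0..0]={A,T1}  "b"  orig:{A}
  [1..1]={T2}  "c"  orig:{}
  [2..2]={T2}  "c"  orig:{}
  [0..1]=∅  "bc"
  [1..2]={X3}  "cc"  orig:{}
  [0..2]={S}  "bcc"

Original NTs in T[0,2] deriving "bcc": ["S"]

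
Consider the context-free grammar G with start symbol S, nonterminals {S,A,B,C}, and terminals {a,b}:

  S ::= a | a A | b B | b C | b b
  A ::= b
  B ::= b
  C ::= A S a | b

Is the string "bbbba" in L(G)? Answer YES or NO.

Convert to CNF:
  S -> T0 A | T1 B | T1 C | T1 T1 | a
  A -> b
  B -> b
  C -> A X2 | b
  T0 -> a
  T1 -> b
  X2 -> S T0

CYK table (by increasing span):
  cell(0,0) b: {A,B,C,T1}  orig:{A,B,C}
  cell(1,1) b: {A,B,C,T1}  orig:{A,B,C}
  cell(2,2) b: {A,B,C,T1}  orig:{A,B,C}
  cell(3,3) b: {A,B,C,T1}  orig:{A,B,C}
  cell(4,4) a: {S,T0}  orig:{S}
  cell(0,1) bb: {S}
  cell(1,2) bb: {S}
  cell(2,3) bb: {S}
  cell(3,4) ba: ∅
  cell(0,2) bbb: ∅
  cell(1,3) bbb: ∅
  cell(2,4) bba: {X2}  orig:{}
  cell(0,3) bbbb: ∅
  cell(1,4) bbba: {C}
  cell(0,4) bbbba: {S}

S ∈ T[0,4] ⇒ YES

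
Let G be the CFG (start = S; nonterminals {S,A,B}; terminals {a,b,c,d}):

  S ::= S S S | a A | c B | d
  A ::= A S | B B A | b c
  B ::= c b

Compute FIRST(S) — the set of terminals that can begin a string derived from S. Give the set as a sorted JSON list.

Compute FIRST by fixpoint:
pass 1:
  A via A→b c: +{b}
  B via B→c b: +{c}
  S via S→a A: +{a}
  S via S→c B: +{c}
  S via S→d: +{d}
  FIRST[S]={a,c,d}  FIRST[A]={b}  FIRST[B]={c}
pass 2:
  A via A→B B A: +{c}
  FIRST[S]={a,c,d}  FIRST[A]={b,c}  FIRST[B]={c}
pass 3: (no change)
  FIRST[S]={a,c,d}  FIRST[A]={b,c}  FIRST[B]={c}

FIRST(S) = ["a", "c", "d"]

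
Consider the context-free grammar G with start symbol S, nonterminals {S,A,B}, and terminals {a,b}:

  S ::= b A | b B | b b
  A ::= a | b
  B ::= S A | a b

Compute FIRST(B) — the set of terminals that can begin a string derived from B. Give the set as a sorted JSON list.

FIRST iteration:
[1]
  A via A→a: +{a}
  A via A→b: +{b}
  B via B→a b: +{a}
  S via S→b A: +{b}
  FIRST[S]={b}  FIRST[A]={a,b}  FIRST[B]={a}
[2]
  B via B→S A: +{b}
  FIRST[S]={b}  FIRST[A]={a,b}  FIRST[B]={a,b}
[3] (stable)
  FIRST[S]={b}  FIRST[A]={a,b}  FIRST[B]={a,b}

FIRST(B) = ["a", "b"]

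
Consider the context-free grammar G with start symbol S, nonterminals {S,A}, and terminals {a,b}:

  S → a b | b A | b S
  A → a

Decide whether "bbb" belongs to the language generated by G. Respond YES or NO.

Convert to CNF:
  S -> T0 T1 | T1 A | T1 S
  A -> a
  T0 -> a
  T1 -> b

CYK fill:
  cell(0,0) b: {T1}  orig:{}
  cell(1,1) b: {T1}  orig:{}
  cell(2,2) b: {T1}  orig:{}
  cell(0,1) bb: ∅
  cell(1,2) bb: ∅
  cell(0,2) bbb: ∅

S ∉ T[0,2] ⇒ NO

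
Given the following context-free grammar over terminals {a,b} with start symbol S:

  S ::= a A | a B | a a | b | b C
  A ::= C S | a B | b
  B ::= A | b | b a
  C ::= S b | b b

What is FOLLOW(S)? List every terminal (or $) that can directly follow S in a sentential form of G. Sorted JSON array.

Compute FIRST by fixpoint:
pass 1:
  A via A→a B: +{a}
  A via A→b: +{b}
  B via B→A: +{a,b}
  C via C→b b: +{b}
  S via S→a A: +{a}
  S via S→b: +{b}
  S: {a,b}  A: {a,b}  B: {a,b}  C: {b}
pass 2:
  C via C→S b: +{a}
  S: {a,b}  A: {a,b}  B: {a,b}  C: {a,b}
pass 3: (stable)
  S: {a,b}  A: {a,b}  B: {a,b}  C: {a,b}

FOLLOW sets:
seed FOLLOW(S) with $
round 1:
  A→C S: FOLLOW(C) ⊇ FIRST(S) = {a,b}; new: +{a,b}
  C→S b: FOLLOW(S) ⊇ FIRST(b) = {b}; new: +{b}
  S→a A: FOLLOW(A) ⊇ FOLLOW(S) ⊇ {$,b}; new: +{$,b}
  S→a B: FOLLOW(B) ⊇ FOLLOW(S) ⊇ {$,b}; new: +{$,b}
  S→b C: FOLLOW(C) ⊇ FOLLOW(S) ⊇ {$,b}; new: +{$}
  FOLLOW[S]={$,b}  FOLLOW[A]={$,b}  FOLLOW[B]={$,b}  FOLLOW[C]={$,a,b}
round 2: (no change)
  FOLLOW[S]={$,b}  FOLLOW[A]={$,b}  FOLLOW[B]={$,b}  FOLLOW[C]={$,a,b}

FOLLOW(S) = ["$", "b"]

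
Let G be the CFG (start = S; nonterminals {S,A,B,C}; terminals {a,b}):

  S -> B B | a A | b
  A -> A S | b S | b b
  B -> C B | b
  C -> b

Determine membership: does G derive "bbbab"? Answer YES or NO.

CNF form of G:
  S -> B B | T1 A | b
  A -> A S | T0 S | T0 T0
  B -> C B | b
  C -> b
  T0 -> b
  T1 -> a

CYK table (by increasing span):
  T[0,0] 'b' = {B,C,S,T0}  orig:{B,C,S}
  T[1,1] 'b' = {B,C,S,T0}  orig:{B,C,S}
  T[2,2] 'b' = {B,C,S,T0}  orig:{B,C,S}
  T[3,3] 'a' = {T1}  orig:{}
  T[4,4] 'b' = {B,C,S,T0}  orig:{B,C,S}
  T[0,1] 'bb' = {A,B,S}
  T[1,2] 'bb' = {A,B,S}
  T[2,3] 'ba' = ∅
  T[3,4] 'ab' = ∅
  T[0,2] 'bbb' = {A,B,S}
  T[1,3] 'bba' = ∅
  T[2,4] 'bab' = ∅
  T[0,3] 'bbba' = ∅
  T[1,4] 'bbab' = ∅
  T[0,4] 'bbbab' = ∅

S ∉ T[0,4] ⇒ NO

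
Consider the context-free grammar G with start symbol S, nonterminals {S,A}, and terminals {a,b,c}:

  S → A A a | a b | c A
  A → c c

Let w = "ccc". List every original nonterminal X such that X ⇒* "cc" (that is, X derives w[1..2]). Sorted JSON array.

CNF form of G:
  S -> A X3 | T0 A | T1 T2
  A -> T0 T0
  T0 -> c
  T1 -> a
  T2 -> b
  X3 -> A T1

Fill CYK table bottom-up — only the sub-triangle for w[1..2]:
  [1..1]={T0}  "c"  orig:{}
  [2..2]={T0}  "c"  orig:{}
  [1..2]={A}  "cc"

Original NTs in T[1,2] deriving "cc": ["A"]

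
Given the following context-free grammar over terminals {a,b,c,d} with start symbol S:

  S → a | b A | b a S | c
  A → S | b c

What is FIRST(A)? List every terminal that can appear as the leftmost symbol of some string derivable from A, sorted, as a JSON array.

FIRST iteration:
round 1:
  A via A→b c: +{b}
  S via S→a: +{a}
  S via S→b A: +{b}
  S via S→c: +{c}
  FIRST[S]={a,b,c}  FIRST[A]={b}
round 2:
  A via A→S: +{a,c}
  FIRST[S]={a,b,c}  FIRST[A]={a,b,c}
round 3: — fixpoint
  FIRST[S]={a,b,c}  FIRST[A]={a,b,c}

FIRST(A) = ["a", "b", "c"]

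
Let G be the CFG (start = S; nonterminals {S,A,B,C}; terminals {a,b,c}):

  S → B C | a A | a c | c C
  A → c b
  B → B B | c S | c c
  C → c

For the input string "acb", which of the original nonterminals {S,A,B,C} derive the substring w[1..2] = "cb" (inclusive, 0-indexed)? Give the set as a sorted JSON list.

CNF form of G:
  S -> B C | T0 C | T2 A | T2 T0
  A -> T0 T1
  B -> B B | T0 S | T0 T0
  C -> c
  T0 -> c
  T1 -> b
  T2 -> a

CYK fill (cells [i..j] with 1 ≤ i ≤ j ≤ 2 only):
  [1..1]={C,T0}  "c"  orig:{C}
  [2..2]={T1}  "b"  orig:{}
  [1..2]={A}  "cb"

Original NTs in T[1,2] deriving "cb": ["A"]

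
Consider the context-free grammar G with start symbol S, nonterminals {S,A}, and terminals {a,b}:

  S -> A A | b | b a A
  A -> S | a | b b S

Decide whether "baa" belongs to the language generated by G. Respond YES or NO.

CNF form of G:
  S -> A A | T0 X4 | b
  A -> A A | T0 X2 | T0 X3 | a | b
  T0 -> b
  T1 -> a
  X2 -> T1 A
  X3 -> T0 S
  X4 -> T1 A

Fill CYK table bottom-up:
  [0..0]={A,S,T0}  "b"  orig:{A,S}
  [1..1]={A,T1}  "a"  orig:{A}
  [2..2]={A,T1}  "a"  orig:{A}
  [0..1]={A,S}  "ba"
  [1..2]={A,S,X2,X4}  "aa"  orig:{A,S}
  [0..2]={A,S,X3}  "baa"  orig:{A,S}

S ∈ T[0,2] ⇒ YES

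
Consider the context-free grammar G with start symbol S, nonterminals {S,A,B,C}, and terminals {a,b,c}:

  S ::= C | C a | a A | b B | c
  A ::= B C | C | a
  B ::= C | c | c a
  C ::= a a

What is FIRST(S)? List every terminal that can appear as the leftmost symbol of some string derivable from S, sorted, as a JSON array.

FIRST iteration:
pass 1:
  A via A→a: +{a}
  B via B→c: +{c}
  C via C→a a: +{a}
  S via S→C: +{a}
  S via S→b B: +{b}
  S via S→c: +{c}
  FIRST[S]={a,b,c}  FIRST[A]={a}  FIRST[B]={c}  FIRST[C]={a}
pass 2:
  A via A→B C: +{c}
  B via B→C: +{a}
  FIRST[S]={a,b,c}  FIRST[A]={a,c}  FIRST[B]={a,c}  FIRST[C]={a}
pass 3: (stable)
  FIRST[S]={a,b,c}  FIRST[A]={a,c}  FIRST[B]={a,c}  FIRST[C]={a}

FIRST(S) = ["a", "b", "c"]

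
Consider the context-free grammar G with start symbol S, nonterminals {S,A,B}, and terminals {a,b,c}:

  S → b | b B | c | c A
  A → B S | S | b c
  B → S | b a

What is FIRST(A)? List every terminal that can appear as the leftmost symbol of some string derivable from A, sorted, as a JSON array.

FIRST sets, iterate to fixpoint:
iter 1:
  A via A→b c: +{b}
  B via B→b a: +{b}
  S via S→b: +{b}
  S via S→c: +{c}
  S: {b,c}  A: {b}  B: {b}
iter 2:
  A via A→S: +{c}
  B via B→S: +{c}
  S: {b,c}  A: {b,c}  B: {b,c}
iter 3: (stable)
  S: {b,c}  A: {b,c}  B: {b,c}

FIRST(A) = ["b", "c"]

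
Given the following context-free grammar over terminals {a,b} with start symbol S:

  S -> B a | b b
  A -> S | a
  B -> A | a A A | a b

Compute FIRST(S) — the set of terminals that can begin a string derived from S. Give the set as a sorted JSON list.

FIRST iteration:
[1]
  A via A→a: +{a}
  B via B→A: +{a}
  S via S→B a: +{a}
  S via S→b b: +{b}
  FIRST(S)={a,b}  FIRST(A)={a}  FIRST(B)={a}
[2]
  A via A→S: +{b}
  B via B→A: +{b}
  FIRST(S)={a,b}  FIRST(A)={a,b}  FIRST(B)={a,b}
[3] — fixpoint
  FIRST(S)={a,b}  FIRST(A)={a,b}  FIRST(B)={a,b}

FIRST(S) = ["a", "b"]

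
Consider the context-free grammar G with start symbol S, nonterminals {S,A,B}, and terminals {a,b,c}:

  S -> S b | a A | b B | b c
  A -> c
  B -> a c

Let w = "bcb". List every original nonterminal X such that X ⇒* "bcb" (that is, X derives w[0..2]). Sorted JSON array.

CNF form of G:
  S -> S T2 | T0 A | T2 B | T2 T1
  A -> c
  B -> T0 T1
  T0 -> a
  T1 -> c
  T2 -> b

Fill CYK table bottom-up — only the sub-triangle for w[0..2]:
  [0..0]={T2}  "b"  orig:{}
  [1..1]={A,T1}  "c"  orig:{A}
  [2..2]={T2}  "b"  orig:{}
  [0..1]={S}  "bc"
  [1..2]=∅  "cb"
  [0..2]={S}  "bcb"

Original NTs in T[0,2] deriving "bcb": ["S"]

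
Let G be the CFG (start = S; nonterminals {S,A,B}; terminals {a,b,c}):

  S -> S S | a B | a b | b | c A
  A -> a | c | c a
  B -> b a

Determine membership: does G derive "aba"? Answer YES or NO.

CNF form of G:
  S -> S S | T0 A | T1 B | T1 T2 | b
  A -> T0 T1 | a | c
  B -> T2 T1
  T0 -> c
  T1 -> a
  T2 -> b

CYK table (by increasing span):
  [0..0]={A,T1}  "a"  orig:{A}
  [1..1]={S,T2}  "b"  orig:{S}
  [2..2]={A,T1}  "a"  orig:{A}
  [0..1]={S}  "ab"
  [1..2]={B}  "ba"
  [0..2]={S}  "aba"

S ∈ T[0,2] ⇒ YES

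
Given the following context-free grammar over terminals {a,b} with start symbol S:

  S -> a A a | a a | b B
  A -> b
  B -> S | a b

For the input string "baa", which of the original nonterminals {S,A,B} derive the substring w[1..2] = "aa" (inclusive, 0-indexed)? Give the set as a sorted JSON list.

CNF form of G:
  S -> T0 T0 | T0 X3 | T1 B
  A -> b
  B -> T0 T0 | T0 T1 | T0 X2 | T1 B
  T0 -> a
  T1 -> b
  X2 -> A T0
  X3 -> A T0

CYK table (by increasing span), restricted to cells inside w[1..2]:
  [1..1]={T0}  "a"  orig:{}
  [2..2]={T0}  "a"  orig:{}
  [1..2]={B,S}  "aa"

Original NTs in T[1,2] deriving "aa": ["B", "S"]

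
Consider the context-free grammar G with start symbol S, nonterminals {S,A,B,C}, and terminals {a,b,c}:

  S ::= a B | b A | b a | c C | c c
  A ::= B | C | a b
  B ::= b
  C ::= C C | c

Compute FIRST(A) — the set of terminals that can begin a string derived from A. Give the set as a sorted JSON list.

FIRST iteration:
[1]
  A via A→a b: +{a}
  B via B→b: +{b}
  C via C→c: +{c}
  S via S→a B: +{a}
  S via S→b A: +{b}
  S via S→c C: +{c}
  FIRST[S]={a,b,c}  FIRST[A]={a}  FIRST[B]={b}  FIRST[C]={c}
[2]
  A via A→B: +{b}
  A via A→C: +{c}
  FIRST[S]={a,b,c}  FIRST[A]={a,b,c}  FIRST[B]={b}  FIRST[C]={c}
[3] — fixpoint
  FIRST[S]={a,b,c}  FIRST[A]={a,b,c}  FIRST[B]={b}  FIRST[C]={c}

FIRST(A) = ["a", "b", "c"]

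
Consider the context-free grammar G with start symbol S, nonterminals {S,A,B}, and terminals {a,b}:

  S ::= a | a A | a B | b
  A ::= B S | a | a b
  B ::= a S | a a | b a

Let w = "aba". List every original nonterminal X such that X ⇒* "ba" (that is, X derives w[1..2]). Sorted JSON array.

CNF form of G:
  S -> T0 A | T0 B | a | b
  A -> B S | T0 T1 | a
  B -> T0 S | T0 T0 | T1 T0
  T0 -> a
  T1 -> b

Fill CYK table bottom-up (cells [i..j] with 1 ≤ i ≤ j ≤ 2 only):
  cell(1,1) b: {S,T1}  orig:{S}
  cell(2,2) a: {A,S,T0}  orig:{A,S}
  cell(1,2) ba: {B}

Original NTs in T[1,2] deriving "ba": ["B"]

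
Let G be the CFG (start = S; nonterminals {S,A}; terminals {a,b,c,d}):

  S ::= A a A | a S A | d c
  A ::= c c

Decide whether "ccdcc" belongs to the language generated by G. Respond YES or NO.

CNF form of G:
  S -> A X3 | T1 X4 | T2 T0
  A -> T0 T0
  T0 -> c
  T1 -> a
  T2 -> d
  X3 -> T1 A
  X4 -> S A

Fill CYK table bottom-up:
  [0..0]={T0}  "c"  orig:{}
  [1..1]={T0}  "c"  orig:{}
  [2..2]={T2}  "d"  orig:{}
  [3..3]={T0}  "c"  orig:{}
  [4..4]={T0}  "c"  orig:{}
  [0..1]={A}  "cc"
  [1..2]=∅  "cd"
  [2..3]={S}  "dc"
  [3..4]={A}  "cc"
  [0..2]=∅  "ccd"
  [1..3]=∅  "cdc"
  [2..4]=∅  "dcc"
  [0..3]=∅  "ccdc"
  [1..4]=∅  "cdcc"
  [0..4]=∅  "ccdcc"

S ∉ T[0,4] ⇒ NO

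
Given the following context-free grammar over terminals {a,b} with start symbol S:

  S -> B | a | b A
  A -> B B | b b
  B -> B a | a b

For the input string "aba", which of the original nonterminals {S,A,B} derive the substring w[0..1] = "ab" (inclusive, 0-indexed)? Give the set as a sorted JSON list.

CNF form of G:
  S -> B T1 | T0 A | T1 T0 | a
  A -> B B | T0 T0
  B -> B T1 | T1 T0
  T0 -> b
  T1 -> a

CYK table (by increasing span) (cells [i..j] with 0 ≤ i ≤ j ≤ 1 only):
  [0..0]={S,T1}  "a"  orig:{S}
  [1..1]={T0}  "b"  orig:{}
  [0..1]={B,S}  "ab"

Original NTs in T[0,1] deriving "ab": ["B", "S"]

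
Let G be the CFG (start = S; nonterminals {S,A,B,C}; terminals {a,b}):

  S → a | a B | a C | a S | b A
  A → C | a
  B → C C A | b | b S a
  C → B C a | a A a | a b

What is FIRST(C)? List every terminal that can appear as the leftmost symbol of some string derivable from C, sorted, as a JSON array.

FIRST iteration:
round 1:
  A via A→a: +{a}
  B via B→b: +{b}
  C via C→B C a: +{b}
  C via C→a A a: +{a}
  S via S→a: +{a}
  S via S→b A: +{b}
  FIRST[S]={a,b}  FIRST[A]={a}  FIRST[B]={b}  FIRST[C]={a,b}
round 2:
  A via A→C: +{b}
  B via B→C C A: +{a}
  FIRST[S]={a,b}  FIRST[A]={a,b}  FIRST[B]={a,b}  FIRST[C]={a,b}
round 3: — fixpoint
  FIRST[S]={a,b}  FIRST[A]={a,b}  FIRST[B]={a,b}  FIRST[C]={a,b}

FIRST(C) = ["a", "b"]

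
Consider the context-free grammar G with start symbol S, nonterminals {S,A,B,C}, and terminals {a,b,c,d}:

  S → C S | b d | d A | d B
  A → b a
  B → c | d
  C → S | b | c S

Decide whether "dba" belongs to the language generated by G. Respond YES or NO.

CNF form of G:
  S -> C S | T0 T2 | T2 A | T2 B
  A -> T0 T1
  B -> c | d
  C -> C S | T0 T2 | T2 A | T2 B | T3 S | b
  T0 -> b
  T1 -> a
  T2 -> d
  T3 -> c

Fill CYK table bottom-up:
  cell(0,0) d: {B,T2}  orig:{B}
  cell(1,1) b: {C,T0}  orig:{C}
  cell(2,2) a: {T1}  orig:{}
  cell(0,1) db: ∅
  cell(1,2) ba: {A}
  cell(0,2) dba: {C,S}

S ∈ T[0,2] ⇒ YES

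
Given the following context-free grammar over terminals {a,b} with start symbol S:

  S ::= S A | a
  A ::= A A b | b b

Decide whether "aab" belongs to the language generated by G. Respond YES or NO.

CNF form of G:
  S -> S A | a
  A -> A X1 | T0 T0
  T0 -> b
  X1 -> A T0

Fill CYK table bottom-up:
  T[0,0] 'a' = {S}
  T[1,1] 'a' = {S}
  T[2,2] 'b' = {T0}  orig:{}
  T[0,1] 'aa' = ∅
  T[1,2] 'ab' = ∅
  T[0,2] 'aab' = ∅

S ∉ T[0,2] ⇒ NO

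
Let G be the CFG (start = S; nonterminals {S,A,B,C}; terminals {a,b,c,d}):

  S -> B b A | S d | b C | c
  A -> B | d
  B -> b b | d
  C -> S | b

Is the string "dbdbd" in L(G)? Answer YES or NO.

CNF form of G:
  S -> B X3 | S T1 | T0 C | c
  A -> T0 T0 | d
  B -> T0 T0 | d
  C -> B X2 | S T1 | T0 C | b | c
  T0 -> b
  T1 -> d
  X2 -> T0 A
  X3 -> T0 A

CYK fill:
  [0..0]={A,B,T1}  "d"  orig:{A,B}
  [1..1]={C,T0}  "b"  orig:{C}
  [2..2]={A,B,T1}  "d"  orig:{A,B}
  [3..3]={C,T0}  "b"  orig:{C}
  [4..4]={A,B,T1}  "d"  orig:{A,B}
  [0..1]=∅  "db"
  [1..2]={X2,X3}  "bd"  orig:{}
  [2..3]=∅  "db"
  [3..4]={X2,X3}  "bd"  orig:{}
  [0..2]={C,S}  "dbd"
  [1..3]=∅  "bdb"
  [2..4]={C,S}  "dbd"
  [0..3]=∅  "dbdb"
  [1..4]={C,S}  "bdbd"
  [0..4]=∅  "dbdbd"

S ∉ T[0,4] ⇒ NO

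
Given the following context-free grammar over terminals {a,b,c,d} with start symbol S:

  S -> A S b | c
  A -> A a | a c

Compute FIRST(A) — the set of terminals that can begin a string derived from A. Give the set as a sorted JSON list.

Compute FIRST by fixpoint:
pass 1:
  A via A→a c: +{a}
  S via S→A S b: +{a}
  S via S→c: +{c}
  S: {a,c}  A: {a}
pass 2: — fixpoint
  S: {a,c}  A: {a}

FIRST(A) = ["a"]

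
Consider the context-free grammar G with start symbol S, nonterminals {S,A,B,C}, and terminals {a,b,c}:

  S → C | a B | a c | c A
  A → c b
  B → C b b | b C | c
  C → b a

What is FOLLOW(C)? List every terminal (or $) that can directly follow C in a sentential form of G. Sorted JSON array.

FIRST sets, iterate to fixpoint:
round 1:
  A via A→c b: +{c}
  B via B→b C: +{b}
  B via B→c: +{c}
  C via C→b a: +{b}
  S via S→C: +{b}
  S via S→a B: +{a}
  S via S→c A: +{c}
  FIRST[S]={a,b,c}  FIRST[A]={c}  FIRST[B]={b,c}  FIRST[C]={b}
round 2: (stable)
  FIRST[S]={a,b,c}  FIRST[A]={c}  FIRST[B]={b,c}  FIRST[C]={b}

Compute FOLLOW by fixpoint:
seed FOLLOW(S) with $
[1]
  B→C b b: FOLLOW(C) ⊇ FIRST(b) = {b}; new: +{b}
  S→C: FOLLOW(C) ⊇ FOLLOW(S) ⊇ {$}; new: +{$}
  S→a B: FOLLOW(B) ⊇ FOLLOW(S) ⊇ {$}; new: +{$}
  S→c A: FOLLOW(A) ⊇ FOLLOW(S) ⊇ {$}; new: +{$}
  FOLLOW(S)={$}  FOLLOW(A)={$}  FOLLOW(B)={$}  FOLLOW(C)={$,b}
[2] done
  FOLLOW(S)={$}  FOLLOW(A)={$}  FOLLOW(B)={$}  FOLLOW(C)={$,b}

FOLLOW(C) = ["$", "b"]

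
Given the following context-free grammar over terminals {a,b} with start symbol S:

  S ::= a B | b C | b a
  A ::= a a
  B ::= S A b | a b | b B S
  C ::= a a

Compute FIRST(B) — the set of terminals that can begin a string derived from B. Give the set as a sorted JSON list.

FIRST sets, iterate to fixpoint:
pass 1:
  A via A→a a: +{a}
  B via B→a b: +{a}
  B via B→b B S: +{b}
  C via C→a a: +{a}
  S via S→a B: +{a}
  S via S→b C: +{b}
  FIRST[S]={a,b}  FIRST[A]={a}  FIRST[B]={a,b}  FIRST[C]={a}
pass 2: (no change)
  FIRST[S]={a,b}  FIRST[A]={a}  FIRST[B]={a,b}  FIRST[C]={a}

FIRST(B) = ["a", "b"]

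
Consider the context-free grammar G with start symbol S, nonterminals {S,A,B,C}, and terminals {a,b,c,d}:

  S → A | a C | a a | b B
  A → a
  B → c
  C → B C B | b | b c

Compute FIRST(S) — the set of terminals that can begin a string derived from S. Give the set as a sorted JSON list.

FIRST iteration:
[1]
  A via A→a: +{a}
  B via B→c: +{c}
  C via C→B C B: +{c}
  C via C→b: +{b}
  S via S→A: +{a}
  S via S→b B: +{b}
  FIRST[S]={a,b}  FIRST[A]={a}  FIRST[B]={c}  FIRST[C]={b,c}
[2] done
  FIRST[S]={a,b}  FIRST[A]={a}  FIRST[B]={c}  FIRST[C]={b,c}

FIRST(S) = ["a", "b"]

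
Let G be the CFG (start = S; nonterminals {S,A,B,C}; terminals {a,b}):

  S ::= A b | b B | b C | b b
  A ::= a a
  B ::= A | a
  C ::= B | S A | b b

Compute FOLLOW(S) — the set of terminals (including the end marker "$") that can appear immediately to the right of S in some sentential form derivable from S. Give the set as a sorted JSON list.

FIRST iteration:
iter 1:
  A via A→a a: +{a}
  B via B→A: +{a}
  C via C→B: +{a}
  C via C→b b: +{b}
  S via S→A b: +{a}
  S via S→b B: +{b}
  FIRST(S)={a,b}  FIRST(A)={a}  FIRST(B)={a}  FIRST(C)={a,b}
iter 2: (no change)
  FIRST(S)={a,b}  FIRST(A)={a}  FIRST(B)={a}  FIRST(C)={a,b}

FOLLOW sets:
FOLLOW(S) := {$}
[1]
  C→S A: FOLLOW(S) ⊇ FIRST(A) = {a}; new: +{a}
  S→A b: FOLLOW(A) ⊇ FIRST(b) = {b}; new: +{b}
  S→b B: FOLLOW(B) ⊇ FOLLOW(S) ⊇ {$,a}; new: +{$,a}
  S→b C: FOLLOW(C) ⊇ FOLLOW(S) ⊇ {$,a}; new: +{$,a}
  FOLLOW[S]={$,a}  FOLLOW[A]={b}  FOLLOW[B]={$,a}  FOLLOW[C]={$,a}
[2]
  B→A: FOLLOW(A) ⊇ FOLLOW(B) ⊇ {$,a}; new: +{$,a}
  FOLLOW[S]={$,a}  FOLLOW[A]={$,a,b}  FOLLOW[B]={$,a}  FOLLOW[C]={$,a}
[3] done
  FOLLOW[S]={$,a}  FOLLOW[A]={$,a,b}  FOLLOW[B]={$,a}  FOLLOW[C]={$,a}

FOLLOW(S) = ["$", "a"]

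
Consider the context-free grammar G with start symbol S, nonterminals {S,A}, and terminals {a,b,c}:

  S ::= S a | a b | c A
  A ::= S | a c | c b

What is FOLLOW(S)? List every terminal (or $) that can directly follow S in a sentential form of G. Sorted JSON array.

FIRST sets, iterate to fixpoint:
[1]
  A via A→a c: +{a}
  A via A→c b: +{c}
  S via S→a b: +{a}
  S via S→c A: +{c}
  S: {a,c}  A: {a,c}
[2] (no change)
  S: {a,c}  A: {a,c}

Compute FOLLOW by fixpoint:
initialize: $ ∈ FOLLOW(S)
[1]
  S→S a: FOLLOW(S) ⊇ FIRST(a) = {a}; new: +{a}
  S→c A: FOLLOW(A) ⊇ FOLLOW(S) ⊇ {$,a}; new: +{$,a}
  FOLLOW[S]={$,a}  FOLLOW[A]={$,a}
[2] (stable)
  FOLLOW[S]={$,a}  FOLLOW[A]={$,a}

FOLLOW(S) = ["$", "a"]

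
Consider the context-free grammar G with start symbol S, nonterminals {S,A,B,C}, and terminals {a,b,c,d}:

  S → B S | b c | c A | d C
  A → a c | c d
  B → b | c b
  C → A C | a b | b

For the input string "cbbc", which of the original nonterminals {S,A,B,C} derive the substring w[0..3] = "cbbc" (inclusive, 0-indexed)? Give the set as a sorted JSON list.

CNF form of G:
  S -> B S | T1 A | T2 C | T3 T1
  A -> T0 T1 | T1 T2
  B -> T1 T3 | b
  C -> A C | T0 T3 | b
  T0 -> a
  T1 -> c
  T2 -> d
  T3 -> b

CYK table (by increasing span) — only the sub-triangle for w[0..3]:
  cell(0,0) c: {T1}  orig:{}
  cell(1,1) b: {B,C,T3}  orig:{B,C}
  cell(2,2) b: {B,C,T3}  orig:{B,C}
  cell(3,3) c: {T1}  orig:{}
  cell(0,1) cb: {B}
  cell(1,2) bb: ∅
  cell(2,3) bc: {S}
  cell(0,2) cbb: ∅
  cell(1,3) bbc: {S}
  cell(0,3) cbbc: {S}

Original NTs in T[0,3] deriving "cbbc": ["S"]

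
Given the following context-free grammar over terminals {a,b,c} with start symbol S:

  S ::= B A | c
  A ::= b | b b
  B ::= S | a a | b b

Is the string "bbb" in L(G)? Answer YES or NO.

Convert to CNF:
  S -> B A | c
  A -> T0 T0 | b
  B -> B A | T0 T0 | T1 T1 | c
  T0 -> b
  T1 -> a

Fill CYK table bottom-up:
  [0..0]={A,T0}  "b"  orig:{A}
  [1..1]={A,T0}  "b"  orig:{A}
  [2..2]={A,T0}  "b"  orig:{A}
  [0..1]={A,B}  "bb"
  [1..2]={A,B}  "bb"
  [0..2]={B,S}  "bbb"

S ∈ T[0,2] ⇒ YES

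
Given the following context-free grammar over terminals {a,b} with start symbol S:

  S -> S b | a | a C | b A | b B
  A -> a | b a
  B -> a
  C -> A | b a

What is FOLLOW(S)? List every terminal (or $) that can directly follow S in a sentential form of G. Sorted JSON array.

FIRST iteration:
round 1:
  A via A→a: +{a}
  A via A→b a: +{b}
  B via B→a: +{a}
  C via C→A: +{a,b}
  S via S→a: +{a}
  S via S→b A: +{b}
  FIRST(S)={a,b}  FIRST(A)={a,b}  FIRST(B)={a}  FIRST(C)={a,b}
round 2: (no change)
  FIRST(S)={a,b}  FIRST(A)={a,b}  FIRST(B)={a}  FIRST(C)={a,b}

Compute FOLLOW by fixpoint:
seed FOLLOW(S) with $
round 1:
  S→S b: FOLLOW(S) ⊇ FIRST(b) = {b}; new: +{b}
  S→a C: FOLLOW(C) ⊇ FOLLOW(S) ⊇ {$,b}; new: +{$,b}
  S→b A: FOLLOW(A) ⊇ FOLLOW(S) ⊇ {$,b}; new: +{$,b}
  S→b B: FOLLOW(B) ⊇ FOLLOW(S) ⊇ {$,b}; new: +{$,b}
  FOLLOW[S]={$,b}  FOLLOW[A]={$,b}  FOLLOW[B]={$,b}  FOLLOW[C]={$,b}
round 2: (stable)
  FOLLOW[S]={$,b}  FOLLOW[A]={$,b}  FOLLOW[B]={$,b}  FOLLOW[C]={$,b}

FOLLOW(S) = ["$", "b"]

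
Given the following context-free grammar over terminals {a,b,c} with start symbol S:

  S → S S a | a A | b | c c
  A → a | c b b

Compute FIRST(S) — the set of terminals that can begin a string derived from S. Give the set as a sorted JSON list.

Compute FIRST by fixpoint:
pass 1:
  A via A→a: +{a}
  A via A→c b b: +{c}
  S via S→a A: +{a}
  S via S→b: +{b}
  S via S→c c: +{c}
  S: {a,b,c}  A: {a,c}
pass 2: — fixpoint
  S: {a,b,c}  A: {a,c}

FIRST(S) = ["a", "b", "c"]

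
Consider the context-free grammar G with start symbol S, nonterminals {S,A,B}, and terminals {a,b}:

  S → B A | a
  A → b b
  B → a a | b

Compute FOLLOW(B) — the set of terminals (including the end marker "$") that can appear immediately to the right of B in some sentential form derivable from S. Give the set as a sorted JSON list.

FIRST sets, iterate to fixpoint:
iter 1:
  A via A→b b: +{b}
  B via B→a a: +{a}
  B via B→b: +{b}
  S via S→B A: +{a,b}
  FIRST[S]={a,b}  FIRST[A]={b}  FIRST[B]={a,b}
iter 2: (no change)
  FIRST[S]={a,b}  FIRST[A]={b}  FIRST[B]={a,b}

FOLLOW sets:
initialize: $ ∈ FOLLOW(S)
pass 1:
  S→B A: FOLLOW(B) ⊇ FIRST(A) = {b}; new: +{b}
  S→B A: FOLLOW(A) ⊇ FOLLOW(S) ⊇ {$}; new: +{$}
  FOLLOW(S)={$}  FOLLOW(A)={$}  FOLLOW(B)={b}
pass 2: done
  FOLLOW(S)={$}  FOLLOW(A)={$}  FOLLOW(B)={b}

FOLLOW(B) = ["b"]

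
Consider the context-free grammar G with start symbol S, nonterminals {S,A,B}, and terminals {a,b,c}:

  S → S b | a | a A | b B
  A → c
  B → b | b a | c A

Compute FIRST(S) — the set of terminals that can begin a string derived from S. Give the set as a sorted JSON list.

Compute FIRST by fixpoint:
[1]
  A via A→c: +{c}
  B via B→b: +{b}
  B via B→c A: +{c}
  S via S→a: +{a}
  S via S→b B: +{b}
  FIRST(S)={a,b}  FIRST(A)={c}  FIRST(B)={b,c}
[2] — fixpoint
  FIRST(S)={a,b}  FIRST(A)={c}  FIRST(B)={b,c}

FIRST(S) = ["a", "b"]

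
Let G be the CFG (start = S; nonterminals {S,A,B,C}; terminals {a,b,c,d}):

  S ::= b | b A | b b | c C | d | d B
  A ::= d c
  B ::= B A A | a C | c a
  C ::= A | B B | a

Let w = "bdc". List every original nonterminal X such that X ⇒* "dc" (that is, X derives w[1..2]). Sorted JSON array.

Convert to CNF:
  S -> T0 B | T1 C | T3 A | T3 T3 | b | d
  A -> T0 T1
  B -> B X4 | T1 T2 | T2 C
  C -> B B | T0 T1 | a
  T0 -> d
  T1 -> c
  T2 -> a
  T3 -> b
  X4 -> A A

Fill CYK table bottom-up — only the sub-triangle for w[1..2]:
  T[1,1] 'd' = {S,T0}  orig:{S}
  T[2,2] 'c' = {T1}  orig:{}
  T[1,2] 'dc' = {A,C}

Original NTs in T[1,2] deriving "dc": ["A", "C"]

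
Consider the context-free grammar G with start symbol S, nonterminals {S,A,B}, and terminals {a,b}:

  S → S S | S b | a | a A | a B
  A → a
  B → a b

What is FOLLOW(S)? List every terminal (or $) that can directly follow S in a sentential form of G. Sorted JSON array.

Compute FIRST by fixpoint:
pass 1:
  A via A→a: +{a}
  B via B→a b: +{a}
  S via S→a: +{a}
  FIRST[S]={a}  FIRST[A]={a}  FIRST[B]={a}
pass 2: (stable)
  FIRST[S]={a}  FIRST[A]={a}  FIRST[B]={a}

FOLLOW iteration:
FOLLOW(S) := {$}
[1]
  S→S S: FOLLOW(S) ⊇ FIRST(S) = {a}; new: +{a}
  S→S b: FOLLOW(S) ⊇ FIRST(b) = {b}; new: +{b}
  S→a A: FOLLOW(A) ⊇ FOLLOW(S) ⊇ {$,a,b}; new: +{$,a,b}
  S→a B: FOLLOW(B) ⊇ FOLLOW(S) ⊇ {$,a,b}; new: +{$,a,b}
  S: {$,a,b}  A: {$,a,b}  B: {$,a,b}
[2] done
  S: {$,a,b}  A: {$,a,b}  B: {$,a,b}

FOLLOW(S) = ["$", "a", "b"]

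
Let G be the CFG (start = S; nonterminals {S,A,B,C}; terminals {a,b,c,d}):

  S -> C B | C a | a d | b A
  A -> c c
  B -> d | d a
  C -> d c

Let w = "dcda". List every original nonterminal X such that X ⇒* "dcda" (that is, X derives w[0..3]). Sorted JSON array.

Convert to CNF:
  S -> C B | C T2 | T2 T1 | T3 A
  A -> T0 T0
  B -> T1 T2 | d
  C -> T1 T0
  T0 -> c
  T1 -> d
  T2 -> a
  T3 -> b

Fill CYK table bottom-up (cells [i..j] with 0 ≤ i ≤ j ≤ 3 only):
  T[0,0] 'd' = {B,T1}  orig:{B}
  T[1,1] 'c' = {T0}  orig:{}
  T[2,2] 'd' = {B,T1}  orig:{B}
  T[3,3] 'a' = {T2}  orig:{}
  T[0,1] 'dc' = {C}
  T[1,2] 'cd' = ∅
  T[2,3] 'da' = {B}
  T[0,2] 'dcd' = {S}
  T[1,3] 'cda' = ∅
  T[0,3] 'dcda' = {S}

Original NTs in T[0,3] deriving "dcda": ["S"]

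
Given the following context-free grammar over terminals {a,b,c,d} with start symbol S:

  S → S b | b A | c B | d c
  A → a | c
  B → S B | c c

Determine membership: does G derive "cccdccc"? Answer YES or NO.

Convert to CNF:
  S -> S T1 | T0 B | T1 A | T2 T0
  A -> a | c
  B -> S B | T0 T0
  T0 -> c
  T1 -> b
  T2 -> d

CYK table (by increasing span):
  T[0,0] 'c' = {A,T0}  orig:{A}
  T[1,1] 'c' = {A,T0}  orig:{A}
  T[2,2] 'c' = {A,T0}  orig:{A}
  T[3,3] 'd' = {T2}  orig:{}
  T[4,4] 'c' = {A,T0}  orig:{A}
  T[5,5] 'c' = {A,T0}  orig:{A}
  T[6,6] 'c' = {A,T0}  orig:{A}
  T[0,1] 'cc' = {B}
  T[1,2] 'cc' = {B}
  T[2,3] 'cd' = ∅
  T[3,4] 'dc' = {S}
  T[4,5] 'cc' = {B}
  T[5,6] 'cc' = {B}
  T[0,2] 'ccc' = {S}
  T[1,3] 'ccd' = ∅
  T[2,4] 'cdc' = ∅
  T[3,5] 'dcc' = ∅
  T[4,6] 'ccc' = {S}
  T[0,3] 'cccd' = ∅
  T[1,4] 'ccdc' = ∅
  T[2,5] 'cdcc' = ∅
  T[3,6] 'dccc' = {B}
  T[0,4] 'cccdc' = ∅
  T[1,5] 'ccdcc' = ∅
  T[2,6] 'cdccc' = {S}
  T[0,5] 'cccdcc' = ∅
  T[1,6] 'ccdccc' = ∅
  T[0,6] 'cccdccc' = {B}

S ∉ T[0,6] ⇒ NO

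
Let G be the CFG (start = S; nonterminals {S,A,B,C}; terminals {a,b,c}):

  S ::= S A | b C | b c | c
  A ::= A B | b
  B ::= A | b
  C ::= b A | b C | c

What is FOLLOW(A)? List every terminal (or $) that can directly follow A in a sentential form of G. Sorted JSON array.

Compute FIRST by fixpoint:
round 1:
  A via A→b: +{b}
  B via B→A: +{b}
  C via C→b A: +{b}
  C via C→c: +{c}
  S via S→b C: +{b}
  S via S→c: +{c}
  S: {b,c}  A: {b}  B: {b}  C: {b,c}
round 2: (stable)
  S: {b,c}  A: {b}  B: {b}  C: {b,c}

FOLLOW iteration:
initialize: $ ∈ FOLLOW(S)
round 1:
  A→A B: FOLLOW(A) ⊇ FIRST(B) = {b}; new: +{b}
  A→A B: FOLLOW(B) ⊇ FOLLOW(A) ⊇ {b}; new: +{b}
  S→S A: FOLLOW(S) ⊇ FIRST(A) = {b}; new: +{b}
  S→S A: FOLLOW(A) ⊇ FOLLOW(S) ⊇ {$,b}; new: +{$}
  S→b C: FOLLOW(C) ⊇ FOLLOW(S) ⊇ {$,b}; new: +{$,b}
  S: {$,b}  A: {$,b}  B: {b}  C: {$,b}
round 2:
  A→A B: FOLLOW(B) ⊇ FOLLOW(A) ⊇ {$,b}; new: +{$}
  S: {$,b}  A: {$,b}  B: {$,b}  C: {$,b}
round 3: done
  S: {$,b}  A: {$,b}  B: {$,b}  C: {$,b}

FOLLOW(A) = ["$", "b"]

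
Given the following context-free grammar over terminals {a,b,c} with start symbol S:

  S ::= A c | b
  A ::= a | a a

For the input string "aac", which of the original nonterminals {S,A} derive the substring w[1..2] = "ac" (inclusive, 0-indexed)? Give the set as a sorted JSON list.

CNF form of G:
  S -> A T1 | b
  A -> T0 T0 | a
  T0 -> a
  T1 -> c

CYK fill (cells [i..j] with 1 ≤ i ≤ j ≤ 2 only):
  cell(1,1) a: {A,T0}  orig:{A}
  cell(2,2) c: {T1}  orig:{}
  cell(1,2) ac: {S}

Original NTs in T[1,2] deriving "ac": ["S"]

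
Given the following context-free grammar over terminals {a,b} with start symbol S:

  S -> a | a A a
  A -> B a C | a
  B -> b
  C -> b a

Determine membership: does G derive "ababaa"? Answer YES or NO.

Convert to CNF:
  S -> T0 X3 | a
  A -> B X2 | a
  B -> b
  C -> T1 T0
  T0 -> a
  T1 -> b
  X2 -> T0 C
  X3 -> A T0

Fill CYK table bottom-up:
  [0..0]={A,S,T0}  "a"  orig:{A,S}
  [1..1]={B,T1}  "b"  orig:{B}
  [2..2]={A,S,T0}  "a"  orig:{A,S}
  [3..3]={B,T1}  "b"  orig:{B}
  [4..4]={A,S,T0}  "a"  orig:{A,S}
  [5..5]={A,S,T0}  "a"  orig:{A,S}
  [0..1]=∅  "ab"
  [1..2]={C}  "ba"
  [2..3]=∅  "ab"
  [3..4]={C}  "ba"
  [4..5]={X3}  "aa"  orig:{}
  [0..2]={X2}  "aba"  orig:{}
  [1..3]=∅  "bab"
  [2..4]={X2}  "aba"  orig:{}
  [3..5]=∅  "baa"
  [0..3]=∅  "abab"
  [1..4]={A}  "baba"
  [2..5]=∅  "abaa"
  [0..4]=∅  "ababa"
  [1..5]={X3}  "babaa"  orig:{}
  [0..5]={S}  "ababaa"

S ∈ T[0,5] ⇒ YES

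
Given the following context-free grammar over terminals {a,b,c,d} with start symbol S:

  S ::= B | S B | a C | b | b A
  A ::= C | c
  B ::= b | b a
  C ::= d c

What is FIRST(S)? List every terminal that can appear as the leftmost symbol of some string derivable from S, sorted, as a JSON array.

Compute FIRST by fixpoint:
iter 1:
  A via A→c: +{c}
  B via B→b: +{b}
  C via C→d c: +{d}
  S via S→B: +{b}
  S via S→a C: +{a}
  FIRST(S)={a,b}  FIRST(A)={c}  FIRST(B)={b}  FIRST(C)={d}
iter 2:
  A via A→C: +{d}
  FIRST(S)={a,b}  FIRST(A)={c,d}  FIRST(B)={b}  FIRST(C)={d}
iter 3: — fixpoint
  FIRST(S)={a,b}  FIRST(A)={c,d}  FIRST(B)={b}  FIRST(C)={d}

FIRST(S) = ["a", "b"]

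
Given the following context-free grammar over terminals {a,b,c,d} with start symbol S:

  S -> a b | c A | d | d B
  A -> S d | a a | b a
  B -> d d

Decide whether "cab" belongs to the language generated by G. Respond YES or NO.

Convert to CNF:
  S -> T0 B | T1 T2 | T3 A | d
  A -> S T0 | T1 T1 | T2 T1
  B -> T0 T0
  T0 -> d
  T1 -> a
  T2 -> b
  T3 -> c

CYK fill:
  cell(0,0) c: {T3}  orig:{}
  cell(1,1) a: {T1}  orig:{}
  cell(2,2) b: {T2}  orig:{}
  cell(0,1) ca: ∅
  cell(1,2) ab: {S}
  cell(0,2) cab: ∅

S ∉ T[0,2] ⇒ NO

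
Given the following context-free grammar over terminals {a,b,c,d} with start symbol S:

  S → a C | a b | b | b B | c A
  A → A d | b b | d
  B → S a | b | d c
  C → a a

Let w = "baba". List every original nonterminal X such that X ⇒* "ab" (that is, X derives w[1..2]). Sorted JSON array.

CNF form of G:
  S -> T1 B | T2 C | T2 T1 | T3 A | b
  A -> A T0 | T1 T1 | d
  B -> S T2 | T0 T3 | b
  C -> T2 T2
  T0 -> d
  T1 -> b
  T2 -> a
  T3 -> c

CYK fill (cells [i..j] with 1 ≤ i ≤ j ≤ 2 only):
  T[1,1] 'a' = {T2}  orig:{}
  T[2,2] 'b' = {B,S,T1}  orig:{B,S}
  T[1,2] 'ab' = {S}

Original NTs in T[1,2] deriving "ab": ["S"]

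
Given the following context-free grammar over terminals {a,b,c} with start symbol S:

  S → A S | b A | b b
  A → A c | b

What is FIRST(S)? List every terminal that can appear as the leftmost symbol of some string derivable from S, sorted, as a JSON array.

Compute FIRST by fixpoint:
[1]
  A via A→b: +{b}
  S via S→A S: +{b}
  FIRST(S)={b}  FIRST(A)={b}
[2] (stable)
  FIRST(S)={b}  FIRST(A)={b}

FIRST(S) = ["b"]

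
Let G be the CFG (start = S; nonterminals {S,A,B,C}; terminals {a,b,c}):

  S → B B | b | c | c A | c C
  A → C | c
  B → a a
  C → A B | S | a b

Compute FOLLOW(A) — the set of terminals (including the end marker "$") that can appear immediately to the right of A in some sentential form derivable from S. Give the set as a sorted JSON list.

Compute FIRST by fixpoint:
pass 1:
  A via A→c: +{c}
  B via B→a a: +{a}
  C via C→A B: +{c}
  C via C→a b: +{a}
  S via S→B B: +{a}
  S via S→b: +{b}
  S via S→c: +{c}
  FIRST(S)={a,b,c}  FIRST(A)={c}  FIRST(B)={a}  FIRST(C)={a,c}
pass 2:
  A via A→C: +{a}
  C via C→S: +{b}
  FIRST(S)={a,b,c}  FIRST(A)={a,c}  FIRST(B)={a}  FIRST(C)={a,b,c}
pass 3:
  A via A→C: +{b}
  FIRST(S)={a,b,c}  FIRST(A)={a,b,c}  FIRST(B)={a}  FIRST(C)={a,b,c}
pass 4: done
  FIRST(S)={a,b,c}  FIRST(A)={a,b,c}  FIRST(B)={a}  FIRST(C)={a,b,c}

Compute FOLLOW by fixpoint:
seed FOLLOW(S) with $
pass 1:
  C→A B: FOLLOW(A) ⊇ FIRST(B) = {a}; new: +{a}
  S→B B: FOLLOW(B) ⊇ FIRST(B) = {a}; new: +{a}
  S→B B: FOLLOW(B) ⊇ FOLLOW(S) ⊇ {$}; new: +{$}
  S→c A: FOLLOW(A) ⊇ FOLLOW(S) ⊇ {$}; new: +{$}
  S→c C: FOLLOW(C) ⊇ FOLLOW(S) ⊇ {$}; new: +{$}
  FOLLOW(S)={$}  FOLLOW(A)={$,a}  FOLLOW(B)={$,a}  FOLLOW(C)={$}
pass 2:
  A→C: FOLLOW(C) ⊇ FOLLOW(A) ⊇ {$,a}; new: +{a}
  C→S: FOLLOW(S) ⊇ FOLLOW(C) ⊇ {$,a}; new: +{a}
  FOLLOW(S)={$,a}  FOLLOW(A)={$,a}  FOLLOW(B)={$,a}  FOLLOW(C)={$,a}
pass 3: (stable)
  FOLLOW(S)={$,a}  FOLLOW(A)={$,a}  FOLLOW(B)={$,a}  FOLLOW(C)={$,a}

FOLLOW(A) = ["$", "a"]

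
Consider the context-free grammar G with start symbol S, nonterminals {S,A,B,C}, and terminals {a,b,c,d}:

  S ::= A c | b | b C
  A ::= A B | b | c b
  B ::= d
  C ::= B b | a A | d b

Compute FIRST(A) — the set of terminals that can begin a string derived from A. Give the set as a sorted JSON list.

FIRST sets, iterate to fixpoint:
[1]
  A via A→b: +{b}
  A via A→c b: +{c}
  B via B→d: +{d}
  C via C→B b: +{d}
  C via C→a A: +{a}
  S via S→A c: +{b,c}
  S: {b,c}  A: {b,c}  B: {d}  C: {a,d}
[2] (no change)
  S: {b,c}  A: {b,c}  B: {d}  C: {a,d}

FIRST(A) = ["b", "c"]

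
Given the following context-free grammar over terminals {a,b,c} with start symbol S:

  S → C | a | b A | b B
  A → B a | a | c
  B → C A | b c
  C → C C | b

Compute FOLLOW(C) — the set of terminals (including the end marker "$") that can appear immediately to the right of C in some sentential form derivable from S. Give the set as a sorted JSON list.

Compute FIRST by fixpoint:
pass 1:
  A via A→a: +{a}
  A via A→c: +{c}
  B via B→b c: +{b}
  C via C→b: +{b}
  S via S→C: +{b}
  S via S→a: +{a}
  S: {a,b}  A: {a,c}  B: {b}  C: {b}
pass 2:
  A via A→B a: +{b}
  S: {a,b}  A: {a,b,c}  B: {b}  C: {b}
pass 3: (no change)
  S: {a,b}  A: {a,b,c}  B: {b}  C: {b}

FOLLOW sets:
initialize: $ ∈ FOLLOW(S)
[1]
  A→B a: FOLLOW(B) ⊇ FIRST(a) = {a}; new: +{a}
  B→C A: FOLLOW(C) ⊇ FIRST(A) = {a,b,c}; new: +{a,b,c}
  B→C A: FOLLOW(A) ⊇ FOLLOW(B) ⊇ {a}; new: +{a}
  S→C: FOLLOW(C) ⊇ FOLLOW(S) ⊇ {$}; new: +{$}
  S→b A: FOLLOW(A) ⊇ FOLLOW(S) ⊇ {$}; new: +{$}
  S→b B: FOLLOW(B) ⊇ FOLLOW(S) ⊇ {$}; new: +{$}
  FOLLOW(S)={$}  FOLLOW(A)={$,a}  FOLLOW(B)={$,a}  FOLLOW(C)={$,a,b,c}
[2] (no change)
  FOLLOW(S)={$}  FOLLOW(A)={$,a}  FOLLOW(B)={$,a}  FOLLOW(C)={$,a,b,c}

FOLLOW(C) = ["$", "a", "b", "c"]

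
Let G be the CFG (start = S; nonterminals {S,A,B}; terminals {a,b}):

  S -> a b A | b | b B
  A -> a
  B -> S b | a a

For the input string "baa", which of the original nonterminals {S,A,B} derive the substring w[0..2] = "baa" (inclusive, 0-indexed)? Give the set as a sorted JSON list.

CNF form of G:
  S -> T0 B | T1 X2 | b
  A -> a
  B -> S T0 | T1 T1
  T0 -> b
  T1 -> a
  X2 -> T0 A

CYK fill — only the sub-triangle for w[0..2]:
  [0..0]={S,T0}  "b"  orig:{S}
  [1..1]={A,T1}  "a"  orig:{A}
  [2..2]={A,T1}  "a"  orig:{A}
  [0..1]={X2}  "ba"  orig:{}
  [1..2]={B}  "aa"
  [0..2]={S}  "baa"

Original NTs in T[0,2] deriving "baa": ["S"]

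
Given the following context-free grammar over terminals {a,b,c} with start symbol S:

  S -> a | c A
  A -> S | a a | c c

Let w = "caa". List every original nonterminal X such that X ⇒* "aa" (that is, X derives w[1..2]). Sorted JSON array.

Convert to CNF:
  S -> T1 A | a
  A -> T0 T0 | T1 A | T1 T1 | a
  T0 -> a
  T1 -> c

CYK table (by increasing span), restricted to cells inside w[1..2]:
  cell(1,1) a: {A,S,T0}  orig:{A,S}
  cell(2,2) a: {A,S,T0}  orig:{A,S}
  cell(1,2) aa: {A}

Original NTs in T[1,2] deriving "aa": ["A"]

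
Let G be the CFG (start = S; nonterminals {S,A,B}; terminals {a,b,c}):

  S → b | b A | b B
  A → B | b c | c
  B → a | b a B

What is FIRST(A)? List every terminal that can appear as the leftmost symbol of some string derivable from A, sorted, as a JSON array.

FIRST sets, iterate to fixpoint:
pass 1:
  A via A→b c: +{b}
  A via A→c: +{c}
  B via B→a: +{a}
  B via B→b a B: +{b}
  S via S→b: +{b}
  FIRST(S)={b}  FIRST(A)={b,c}  FIRST(B)={a,b}
pass 2:
  A via A→B: +{a}
  FIRST(S)={b}  FIRST(A)={a,b,c}  FIRST(B)={a,b}
pass 3: (stable)
  FIRST(S)={b}  FIRST(A)={a,b,c}  FIRST(B)={a,b}

FIRST(A) = ["a", "b", "c"]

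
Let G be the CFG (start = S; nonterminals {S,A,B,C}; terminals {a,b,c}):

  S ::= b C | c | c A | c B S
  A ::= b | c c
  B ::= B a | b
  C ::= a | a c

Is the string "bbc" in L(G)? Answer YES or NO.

CNF form of G:
  S -> T0 A | T0 X3 | T2 C | c
  A -> T0 T0 | b
  B -> B T1 | b
  C -> T1 T0 | a
  T0 -> c
  T1 -> a
  T2 -> b
  X3 -> B S

CYK fill:
  T[0,0] 'b' = {A,B,T2}  orig:{A,B}
  T[1,1] 'b' = {A,B,T2}  orig:{A,B}
  T[2,2] 'c' = {S,T0}  orig:{S}
  T[0,1] 'bb' = ∅
  T[1,2] 'bc' = {X3}  orig:{}
  T[0,2] 'bbc' = ∅

S ∉ T[0,2] ⇒ NO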